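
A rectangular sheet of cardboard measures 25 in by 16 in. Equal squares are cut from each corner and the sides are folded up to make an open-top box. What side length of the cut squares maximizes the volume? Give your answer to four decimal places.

3.1780

With cut size x, the volume is V(x) = x(25 − 2x)(16 − 2x) for 0 < x < 8.
V'(x) = 12x^2 − 164x + 400. Setting V'(x) = 0 gives x ≈ 3.1780 (the root in (0, 8)).
V''(x) = 24x − 164 is negative there, so this is the maximum; V ≈ 571.4131.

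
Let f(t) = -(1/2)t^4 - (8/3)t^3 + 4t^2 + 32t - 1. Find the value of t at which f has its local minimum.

Critical points: f'(t) = -2t^3 - 8t^2 + 8t + 32 vanishes at t = -4, -2, 2.
Second-derivative test with f''(t) = -6t^2 - 16t + 8: f''(-4) = -24 < 0 ⇒ local maximum; f''(-2) = 16 > 0 ⇒ local minimum; f''(2) = -48 < 0 ⇒ local maximum.
So the local minimum value is f(-2) = -107/3.

-2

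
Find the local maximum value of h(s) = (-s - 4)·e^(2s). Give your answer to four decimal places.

0.0001

By the product rule, h'(s) = (-2s - 9)·e^(2s). Since e^(2s) > 0, the only critical point is s = -9/2.
h''(-9/2) has the same sign as -2 < 0, so this is a local maximum.
h(-9/2) = (1/2)·e^(-9) ≈ 0.0001.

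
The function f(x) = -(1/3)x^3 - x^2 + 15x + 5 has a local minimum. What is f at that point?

f'(x) = -x^2 - 2x + 15 = 0 at x = -5, 3.
Since f''(x) = -2x - 2, we get f''(-5) = 8 > 0 ⇒ local minimum; f''(3) = -8 < 0 ⇒ local maximum.
So the local minimum value is f(-5) = -160/3.

-160/3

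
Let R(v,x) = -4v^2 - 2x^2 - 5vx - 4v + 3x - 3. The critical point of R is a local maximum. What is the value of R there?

∂R/∂v = -8v - 5x - 4 = 0 and ∂R/∂x = -5v - 4x + 3 = 0, so (v, x) = (-31/7, 44/7).
The Hessian has R_{vv} = -8, R_{xx} = -4, R_{vx} = -5, giving D = 7 > 0 with R_{vv} < 0, so the point is a local maximum.
R(-31/7, 44/7) = 107/7.

107/7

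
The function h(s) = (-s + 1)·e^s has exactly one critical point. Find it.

Differentiating with the product rule gives h'(s) = (-s)·e^s. Since e^s > 0, the only critical point is s = 0.
h''(0) has the same sign as -1 < 0, so this is a local maximum.
h(0) = (1)·e^(0) ≈ 1.0000.

0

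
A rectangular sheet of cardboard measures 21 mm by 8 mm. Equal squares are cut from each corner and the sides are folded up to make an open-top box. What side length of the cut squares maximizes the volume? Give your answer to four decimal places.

With cut size x, the volume is V(x) = x(21 − 2x)(8 − 2x) for 0 < x < 4.
V'(x) = 12x^2 − 116x + 168. Setting V'(x) = 0 gives x ≈ 1.7737 (the root in (0, 4)).
V''(x) = 24x − 116 is negative there, so this is the maximum; V ≈ 137.8332.

1.7737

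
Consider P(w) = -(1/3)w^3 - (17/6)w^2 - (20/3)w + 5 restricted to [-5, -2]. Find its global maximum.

29/3

The derivative is -w^2 - (17/3)w - 20/3, whose only zero in [-5, -2] is w = -4.
Compare values at every candidate in [-5, -2]: P(-5) = 55/6,  P(-4) = 23/3,  P(-2) = 29/3.
So the maximum is P(-2) = 29/3.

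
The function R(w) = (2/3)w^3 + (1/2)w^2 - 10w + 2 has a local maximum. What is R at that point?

R'(w) = 2w^2 + w - 10. Setting R'(w) = 0 gives w ∈ {-5/2, 2}.
R''(w) = 4w + 1. R''(-5/2) = -9 < 0 ⇒ local maximum; R''(2) = 9 > 0 ⇒ local minimum.
So the local maximum value is R(-5/2) = 473/24.

473/24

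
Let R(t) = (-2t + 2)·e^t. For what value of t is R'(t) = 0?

R'(t) = (-2)·e^t + (-2t + 2)·1·e^t = (-2t)·e^t. Since e^t > 0, the only critical point is t = 0.
R''(0) has the same sign as -2 < 0, so this is a local maximum.
R(0) = (2)·e^(0) ≈ 2.0000.

0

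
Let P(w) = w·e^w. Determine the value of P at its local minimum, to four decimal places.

Differentiating with the product rule gives P'(w) = (w + 1)·e^w. Since e^w > 0, the only critical point is w = -1.
P''(-1) has the same sign as 1 > 0, so this is a local minimum.
P(-1) = (-1)·e^(-1) ≈ -0.3679.

-0.3679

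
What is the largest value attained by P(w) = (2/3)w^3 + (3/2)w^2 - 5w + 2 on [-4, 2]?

Differentiating, P'(w) = 2w^2 + 3w - 5; which vanishes at w = -5/2 and w = 1.
Compare values at every candidate in [-4, 2]: P(-4) = 10/3,  P(-5/2) = 323/24,  P(1) = -5/6,  P(2) = 10/3.
Hence the absolute maximum is 323/24 at w = -5/2.

323/24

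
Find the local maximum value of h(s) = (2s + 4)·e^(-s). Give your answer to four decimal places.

5.4366

Differentiating with the product rule gives h'(s) = (-2s - 2)·e^(-s). Since e^(-s) > 0, the only critical point is s = -1.
h''(-1) has the same sign as -2 < 0, so this is a local maximum.
h(-1) = (2)·e^(1) ≈ 5.4366.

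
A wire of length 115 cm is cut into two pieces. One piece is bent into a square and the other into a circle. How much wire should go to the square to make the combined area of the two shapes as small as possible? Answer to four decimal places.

64.4114

Let x be the length used for the square. Square side x/4; circle radius (115−x)/(2π).
A(x) = (x/4)² + π·((115−x)/(2π))² = x²/16 + (115−x)²/(4π) for 0 ≤ x ≤ 115. A'(x) = x/8 − (115−x)/(2π) = 0 gives x = 4·115/(π+4) ≈ 64.4114.
A'' = 1/8 + 1/(2π) > 0, so this gives the minimum combined area; x ≈ 64.4114 cm to the square.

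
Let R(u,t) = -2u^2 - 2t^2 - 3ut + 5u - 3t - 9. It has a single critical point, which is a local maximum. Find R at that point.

∂R/∂u = -4u - 3t + 5 = 0 and ∂R/∂t = -3u - 4t - 3 = 0, so (u, t) = (29/7, -27/7).
The Hessian has R_{uu} = -4, R_{tt} = -4, R_{ut} = -3, giving D = 7 > 0 with R_{uu} < 0, so the point is a local maximum.
R(29/7, -27/7) = 50/7.

50/7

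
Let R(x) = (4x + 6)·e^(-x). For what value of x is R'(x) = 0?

-1/2

Differentiating with the product rule gives R'(x) = (-4x - 2)·e^(-x). Since e^(-x) > 0, the only critical point is x = -1/2.
R''(-1/2) has the same sign as -4 < 0, so this is a local maximum.
R(-1/2) = (4)·e^(1/2) ≈ 6.5949.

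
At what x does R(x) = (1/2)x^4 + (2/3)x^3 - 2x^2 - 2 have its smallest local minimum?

R'(x) = 2x^3 + 2x^2 - 4x. Setting R'(x) = 0 gives x ∈ {-2, 0, 1}.
R''(x) = 6x^2 + 4x - 4. R''(-2) = 12 > 0 ⇒ local minimum; R''(0) = -4 < 0 ⇒ local maximum; R''(1) = 6 > 0 ⇒ local minimum.
The smallest local minimum is R(-2) = -22/3.

-2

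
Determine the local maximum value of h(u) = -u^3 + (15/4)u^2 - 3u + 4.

5

h'(u) = -3u^2 + (15/2)u - 3 = 0 at u = 1/2, 2.
Second-derivative test with h''(u) = -6u + 15/2: h''(1/2) = 9/2 > 0 ⇒ local minimum; h''(2) = -9/2 < 0 ⇒ local maximum.
Thus h has its local maximum at u = 2, with value 5.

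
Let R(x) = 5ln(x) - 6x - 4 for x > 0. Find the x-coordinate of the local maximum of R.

R'(x) = 5/x − 6 = 0 gives x = 5/6.
R''(x) = -5/x², which is negative for x > 0, so this is a local maximum.
R(5/6) = 5·ln(5/6) - 5 - 4 ≈ -9.9116.

5/6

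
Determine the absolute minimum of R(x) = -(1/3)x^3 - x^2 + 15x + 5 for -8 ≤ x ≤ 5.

R'(x) = -x^2 - 2x + 15, which vanishes at x = -5 and x = 3.
Compare values at every candidate in [-8, 5]: R(-8) = -25/3; R(-5) = -160/3; R(3) = 32; R(5) = 40/3.
The minimum over the interval is -160/3, attained at x = -5.

-160/3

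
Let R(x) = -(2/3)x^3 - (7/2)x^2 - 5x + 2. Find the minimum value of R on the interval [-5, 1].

R'(x) = -2x^2 - 7x - 5, which vanishes at x = -5/2 and x = -1.
Compare values at every candidate in [-5, 1]: R(-5) = 137/6,  R(-5/2) = 73/24,  R(-1) = 25/6,  R(1) = -43/6.
So the minimum is R(1) = -43/6.

-43/6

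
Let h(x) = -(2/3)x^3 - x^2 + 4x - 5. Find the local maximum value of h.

h'(x) = -2x^2 - 2x + 4 = 0 at x = -2, 1.
Since h''(x) = -4x - 2, we get h''(-2) = 6 > 0 ⇒ local minimum; h''(1) = -6 < 0 ⇒ local maximum.
The local maximum is h(1) = -8/3.

-8/3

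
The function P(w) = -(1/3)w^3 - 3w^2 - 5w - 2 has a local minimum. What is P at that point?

Critical points: P'(w) = -w^2 - 6w - 5 vanishes at w = -5, -1.
P''(w) = -2w - 6. P''(-5) = 4 > 0 ⇒ local minimum; P''(-1) = -4 < 0 ⇒ local maximum.
Thus P has its local minimum at w = -5, with value -31/3.

-31/3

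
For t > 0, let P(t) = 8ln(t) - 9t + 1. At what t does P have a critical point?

8/9

P'(t) = 8/t − 9 = 0 gives t = 8/9.
P''(t) = -8/t², which is negative for t > 0, so this is a local maximum.
P(8/9) = 8·ln(8/9) - 8 + 1 ≈ -7.9423.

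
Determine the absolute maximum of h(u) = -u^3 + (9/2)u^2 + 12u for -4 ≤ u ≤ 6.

88

Differentiating, h'(u) = -3u^2 + 9u + 12; which vanishes at u = -1 and u = 4.
Candidates: h(-4) = 88; h(-1) = -13/2; h(4) = 56; h(6) = 18.
Hence the absolute maximum is 88 at u = -4.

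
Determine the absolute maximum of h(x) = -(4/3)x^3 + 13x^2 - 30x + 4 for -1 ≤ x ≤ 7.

145/3

Differentiating, h'(x) = -4x^2 + 26x - 30; which vanishes at x = 3/2 and x = 5.
Candidates: h(-1) = 145/3; h(3/2) = -65/4; h(5) = 37/3; h(7) = -79/3.
So the maximum is h(-1) = 145/3.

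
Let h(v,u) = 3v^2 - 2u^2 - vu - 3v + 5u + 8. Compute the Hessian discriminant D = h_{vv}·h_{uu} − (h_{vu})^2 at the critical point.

-25

∂h/∂v = 6v - u - 3 = 0 and ∂h/∂u = -v - 4u + 5 = 0, so (v, u) = (17/25, 27/25).
The Hessian has h_{vv} = 6, h_{uu} = -4, h_{vu} = -1, giving D = -25 < 0, so the point is a saddle point.
D = (6)·(-4) − (-1)^2 = -25.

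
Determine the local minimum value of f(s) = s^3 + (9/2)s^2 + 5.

Critical points: f'(s) = 3s^2 + 9s vanishes at s = -3, 0.
Since f''(s) = 6s + 9, we get f''(-3) = -9 < 0 ⇒ local maximum; f''(0) = 9 > 0 ⇒ local minimum.
The local minimum is f(0) = 5.

5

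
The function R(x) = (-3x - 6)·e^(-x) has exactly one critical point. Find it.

Differentiating with the product rule gives R'(x) = (3x + 3)·e^(-x). Since e^(-x) > 0, the only critical point is x = -1.
R''(-1) has the same sign as 3 > 0, so this is a local minimum.
R(-1) = (-3)·e^(1) ≈ -8.1548.

-1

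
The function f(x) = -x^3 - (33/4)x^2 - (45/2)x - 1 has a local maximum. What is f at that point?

309/16

f'(x) = -3x^2 - (33/2)x - 45/2. Setting f'(x) = 0 gives x ∈ {-3, -5/2}.
Since f''(x) = -6x - 33/2, we get f''(-3) = 3/2 > 0 ⇒ local minimum; f''(-5/2) = -3/2 < 0 ⇒ local maximum.
The local maximum is f(-5/2) = 309/16.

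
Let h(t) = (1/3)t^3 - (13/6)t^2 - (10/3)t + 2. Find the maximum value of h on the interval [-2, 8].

22/3

h'(t) = t^2 - (13/3)t - 10/3, which vanishes at t = -2/3 and t = 5.
Candidates: h(-2) = -8/3,  h(-2/3) = 256/81,  h(5) = -163/6,  h(8) = 22/3.
The maximum over the interval is 22/3, attained at t = 8.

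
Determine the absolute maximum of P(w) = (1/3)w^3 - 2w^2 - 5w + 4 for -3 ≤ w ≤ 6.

20/3

The derivative is w^2 - 4w - 5, which vanishes at w = -1 and w = 5.
Compare values at every candidate in [-3, 6]: P(-3) = -8; P(-1) = 20/3; P(5) = -88/3; P(6) = -26.
Hence the absolute maximum is 20/3 at w = -1.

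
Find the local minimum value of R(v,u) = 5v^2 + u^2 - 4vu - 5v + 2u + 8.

27/4

∂R/∂v = 10v - 4u - 5 = 0 and ∂R/∂u = -4v + 2u + 2 = 0, so (v, u) = (1/2, 0).
The Hessian has R_{vv} = 10, R_{uu} = 2, R_{vu} = -4, giving D = 4 > 0 with R_{vv} > 0, so the point is a local minimum.
R(1/2, 0) = 27/4.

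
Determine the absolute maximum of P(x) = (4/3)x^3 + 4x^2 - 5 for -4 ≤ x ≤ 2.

P'(x) = 4x^2 + 8x, which vanishes at x = -2 and x = 0.
Candidates: P(-4) = -79/3, P(-2) = 1/3, P(0) = -5, P(2) = 65/3.
The maximum over the interval is 65/3, attained at x = 2.

65/3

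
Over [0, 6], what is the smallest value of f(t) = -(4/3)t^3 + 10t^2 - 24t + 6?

Differentiating, f'(t) = -4t^2 + 20t - 24; which vanishes at t = 2 and t = 3.
Compare values at every candidate in [0, 6]: f(0) = 6,  f(2) = -38/3,  f(3) = -12,  f(6) = -66.
Hence the absolute minimum is -66 at t = 6.

-66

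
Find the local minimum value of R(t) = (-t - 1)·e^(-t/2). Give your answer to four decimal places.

Differentiating with the product rule gives R'(t) = ((1/2)t - 1/2)·e^(-t/2). Since e^(-t/2) > 0, the only critical point is t = 1.
R''(1) has the same sign as 1/2 > 0, so this is a local minimum.
R(1) = (-2)·e^(-1/2) ≈ -1.2131.

-1.2131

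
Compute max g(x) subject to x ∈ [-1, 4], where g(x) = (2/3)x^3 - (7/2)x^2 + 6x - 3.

g'(x) = 2x^2 - 7x + 6, which vanishes at x = 3/2 and x = 2.
Candidates: g(-1) = -79/6; g(3/2) = 3/8; g(2) = 1/3; g(4) = 23/3.
The maximum over the interval is 23/3, attained at x = 4.

23/3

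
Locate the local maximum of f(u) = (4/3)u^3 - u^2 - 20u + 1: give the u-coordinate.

Critical points: f'(u) = 4u^2 - 2u - 20 vanishes at u = -2, 5/2.
Since f''(u) = 8u - 2, we get f''(-2) = -18 < 0 ⇒ local maximum; f''(5/2) = 18 > 0 ⇒ local minimum.
The local maximum is f(-2) = 79/3.

-2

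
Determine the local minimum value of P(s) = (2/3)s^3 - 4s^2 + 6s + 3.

3

Critical points: P'(s) = 2s^2 - 8s + 6 vanishes at s = 1, 3.
Since P''(s) = 4s - 8, we get P''(1) = -4 < 0 ⇒ local maximum; P''(3) = 4 > 0 ⇒ local minimum.
Thus P has its local minimum at s = 3, with value 3.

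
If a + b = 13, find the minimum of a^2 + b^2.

With a + b = 13, a^2 + b^2 = a^2 + (13 − a)^2.
The derivative 2a − 2(13 − a) = 4a − 26 vanishes at a = 13/2; second derivative 4 > 0, a minimum.
The minimum is 2·(13/2)^2 = 169/2.

169/2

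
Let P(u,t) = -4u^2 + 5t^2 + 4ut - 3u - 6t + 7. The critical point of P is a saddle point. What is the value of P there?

∂P/∂u = -8u + 4t - 3 = 0 and ∂P/∂t = 4u + 10t - 6 = 0, so (u, t) = (-1/16, 5/8).
The Hessian has P_{uu} = -8, P_{tt} = 10, P_{ut} = 4, giving D = -96 < 0, so the point is a saddle point.
P(-1/16, 5/8) = 167/32.

167/32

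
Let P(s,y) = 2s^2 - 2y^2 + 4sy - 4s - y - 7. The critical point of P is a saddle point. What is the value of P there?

-135/16

∂P/∂s = 4s + 4y - 4 = 0 and ∂P/∂y = 4s - 4y - 1 = 0, so (s, y) = (5/8, 3/8).
The Hessian has P_{ss} = 4, P_{yy} = -4, P_{sy} = 4, giving D = -32 < 0, so the point is a saddle point.
P(5/8, 3/8) = -135/16.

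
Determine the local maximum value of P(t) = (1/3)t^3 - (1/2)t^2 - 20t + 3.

161/3

Critical points: P'(t) = t^2 - t - 20 vanishes at t = -4, 5.
P''(t) = 2t - 1. P''(-4) = -9 < 0 ⇒ local maximum; P''(5) = 9 > 0 ⇒ local minimum.
The local maximum is P(-4) = 161/3.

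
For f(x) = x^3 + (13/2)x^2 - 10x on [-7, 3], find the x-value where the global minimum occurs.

2/3

Differentiating, f'(x) = 3x^2 + 13x - 10; which vanishes at x = -5 and x = 2/3.
Compare values at every candidate in [-7, 3]: f(-7) = 91/2, f(-5) = 175/2, f(2/3) = -94/27, f(3) = 111/2.
So the minimum is f(2/3) = -94/27.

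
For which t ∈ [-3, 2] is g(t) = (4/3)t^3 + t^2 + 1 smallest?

-3

Differentiating, g'(t) = 4t^2 + 2t; which vanishes at t = -1/2 and t = 0.
Evaluating at the critical points and endpoints: g(-3) = -26,  g(-1/2) = 13/12,  g(0) = 1,  g(2) = 47/3.
So the minimum is g(-3) = -26.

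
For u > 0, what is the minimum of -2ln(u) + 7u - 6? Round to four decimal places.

g'(u) = -2/u + 7 = 0 gives u = 2/7.
g''(u) = 2/u², which is positive for u > 0, so this is a local minimum.
g(2/7) = -2·ln(2/7) + 2 - 6 ≈ -1.4945.

-1.4945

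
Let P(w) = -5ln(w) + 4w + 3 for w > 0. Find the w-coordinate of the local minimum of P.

P'(w) = -5/w + 4 = 0 gives w = 5/4.
P''(w) = 5/w², which is positive for w > 0, so this is a local minimum.
P(5/4) = -5·ln(5/4) + 5 + 3 ≈ 6.8843.

5/4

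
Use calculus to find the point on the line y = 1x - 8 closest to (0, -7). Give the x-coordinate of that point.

1/2

Minimize D(x)^2 = (x + 0)^2 + (x - 1)^2.
d/dx[D^2] = 2(x + 0) + 2·1·(x - 1) = 0 ⇒ x = 1/2.
Then y = -15/2 and the distance is √(1/2) ≈ 0.7071.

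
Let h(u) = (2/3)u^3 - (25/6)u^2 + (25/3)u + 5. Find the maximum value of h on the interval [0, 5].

h'(u) = 2u^2 - (25/3)u + 25/3, which vanishes at u = 5/3 and u = 5/2.
Candidates: h(0) = 5, h(5/3) = 1685/162, h(5/2) = 245/24, h(5) = 155/6.
Hence the absolute maximum is 155/6 at u = 5.

155/6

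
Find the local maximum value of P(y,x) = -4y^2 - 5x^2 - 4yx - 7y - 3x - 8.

-315/64

∂P/∂y = -8y - 4x - 7 = 0 and ∂P/∂x = -4y - 10x - 3 = 0, so (y, x) = (-29/32, 1/16).
The Hessian has P_{yy} = -8, P_{xx} = -10, P_{yx} = -4, giving D = 64 > 0 with P_{yy} < 0, so the point is a local maximum.
P(-29/32, 1/16) = -315/64.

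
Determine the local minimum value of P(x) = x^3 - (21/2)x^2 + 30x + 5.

35/2

Critical points: P'(x) = 3x^2 - 21x + 30 vanishes at x = 2, 5.
P''(x) = 6x - 21. P''(2) = -9 < 0 ⇒ local maximum; P''(5) = 9 > 0 ⇒ local minimum.
So the local minimum value is P(5) = 35/2.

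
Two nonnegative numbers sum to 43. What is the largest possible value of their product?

1849/4

With x + y = 43, the product is P(x) = x(43 − x).
P'(x) = 43 − 2x = 0 gives x = 43/2; P'' = −2 < 0, so this is the maximum.
P = 43/2·43/2 = 1849/4.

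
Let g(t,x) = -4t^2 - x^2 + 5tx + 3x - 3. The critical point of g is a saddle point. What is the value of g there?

∂g/∂t = -8t + 5x = 0 and ∂g/∂x = 5t - 2x + 3 = 0, so (t, x) = (-5/3, -8/3).
The Hessian has g_{tt} = -8, g_{xx} = -2, g_{tx} = 5, giving D = -9 < 0, so the point is a saddle point.
g(-5/3, -8/3) = -7.

-7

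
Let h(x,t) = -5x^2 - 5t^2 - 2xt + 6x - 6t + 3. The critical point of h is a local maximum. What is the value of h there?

15/2

∂h/∂x = -10x - 2t + 6 = 0 and ∂h/∂t = -2x - 10t - 6 = 0, so (x, t) = (3/4, -3/4).
The Hessian has h_{xx} = -10, h_{tt} = -10, h_{xt} = -2, giving D = 96 > 0 with h_{xx} < 0, so the point is a local maximum.
h(3/4, -3/4) = 15/2.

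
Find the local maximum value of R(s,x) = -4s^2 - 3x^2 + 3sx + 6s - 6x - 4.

-4/13

∂R/∂s = -8s + 3x + 6 = 0 and ∂R/∂x = 3s - 6x - 6 = 0, so (s, x) = (6/13, -10/13).
The Hessian has R_{ss} = -8, R_{xx} = -6, R_{sx} = 3, giving D = 39 > 0 with R_{ss} < 0, so the point is a local maximum.
R(6/13, -10/13) = -4/13.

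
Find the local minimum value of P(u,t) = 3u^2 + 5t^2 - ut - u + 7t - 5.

∂P/∂u = 6u - t - 1 = 0 and ∂P/∂t = -u + 10t + 7 = 0, so (u, t) = (3/59, -41/59).
The Hessian has P_{uu} = 6, P_{tt} = 10, P_{ut} = -1, giving D = 59 > 0 with P_{uu} > 0, so the point is a local minimum.
P(3/59, -41/59) = -440/59.

-440/59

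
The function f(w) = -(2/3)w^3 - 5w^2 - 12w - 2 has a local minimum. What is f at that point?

f'(w) = -2w^2 - 10w - 12 = 0 at w = -3, -2.
Second-derivative test with f''(w) = -4w - 10: f''(-3) = 2 > 0 ⇒ local minimum; f''(-2) = -2 < 0 ⇒ local maximum.
So the local minimum value is f(-3) = 7.

7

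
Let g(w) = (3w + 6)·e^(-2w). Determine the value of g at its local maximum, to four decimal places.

Differentiating with the product rule gives g'(w) = (-6w - 9)·e^(-2w). Since e^(-2w) > 0, the only critical point is w = -3/2.
g''(-3/2) has the same sign as -6 < 0, so this is a local maximum.
g(-3/2) = (3/2)·e^(3) ≈ 30.1283.

30.1283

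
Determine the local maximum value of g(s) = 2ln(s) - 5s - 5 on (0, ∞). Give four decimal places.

-8.8326

g'(s) = 2/s − 5 = 0 gives s = 2/5.
g''(s) = -2/s², which is negative for s > 0, so this is a local maximum.
g(2/5) = 2·ln(2/5) - 2 - 5 ≈ -8.8326.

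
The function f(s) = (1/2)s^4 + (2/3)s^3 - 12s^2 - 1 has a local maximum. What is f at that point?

f'(s) = 2s^3 + 2s^2 - 24s = 0 at s = -4, 0, 3.
Since f''(s) = 6s^2 + 4s - 24, we get f''(-4) = 56 > 0 ⇒ local minimum; f''(0) = -24 < 0 ⇒ local maximum; f''(3) = 42 > 0 ⇒ local minimum.
Thus f has its local maximum at s = 0, with value -1.

-1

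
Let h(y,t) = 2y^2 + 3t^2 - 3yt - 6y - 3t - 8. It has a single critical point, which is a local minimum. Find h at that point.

-20

∂h/∂y = 4y - 3t - 6 = 0 and ∂h/∂t = -3y + 6t - 3 = 0, so (y, t) = (3, 2).
The Hessian has h_{yy} = 4, h_{tt} = 6, h_{yt} = -3, giving D = 15 > 0 with h_{yy} > 0, so the point is a local minimum.
h(3, 2) = -20.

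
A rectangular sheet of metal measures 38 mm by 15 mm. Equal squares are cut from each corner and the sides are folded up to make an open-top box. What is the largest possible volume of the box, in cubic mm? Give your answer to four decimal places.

With cut size x, the volume is V(x) = x(38 − 2x)(15 − 2x) for 0 < x < 7.5.
V'(x) = 12x^2 − 212x + 570. Setting V'(x) = 0 gives x ≈ 3.3081 (the root in (0, 7.5)).
V''(x) = 24x − 212 is negative there, so this is the maximum; V ≈ 870.4124.

870.4124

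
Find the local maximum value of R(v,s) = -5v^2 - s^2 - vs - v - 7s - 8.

∂R/∂v = -10v - s - 1 = 0 and ∂R/∂s = -v - 2s - 7 = 0, so (v, s) = (5/19, -69/19).
The Hessian has R_{vv} = -10, R_{ss} = -2, R_{vs} = -1, giving D = 19 > 0 with R_{vv} < 0, so the point is a local maximum.
R(5/19, -69/19) = 87/19.

87/19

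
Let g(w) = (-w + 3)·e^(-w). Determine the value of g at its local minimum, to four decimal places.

-0.0183

Differentiating with the product rule gives g'(w) = (w - 4)·e^(-w). Since e^(-w) > 0, the only critical point is w = 4.
g''(4) has the same sign as 1 > 0, so this is a local minimum.
g(4) = (-1)·e^(-4) ≈ -0.0183.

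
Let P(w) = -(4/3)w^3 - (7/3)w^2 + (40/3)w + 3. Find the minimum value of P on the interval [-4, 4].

-199/3

Differentiating, P'(w) = -4w^2 - (14/3)w + 40/3; which vanishes at w = -5/2 and w = 4/3.
Evaluating at the critical points and endpoints: P(-4) = -7/3; P(-5/2) = -289/12; P(4/3) = 1091/81; P(4) = -199/3.
The minimum over the interval is -199/3, attained at w = 4.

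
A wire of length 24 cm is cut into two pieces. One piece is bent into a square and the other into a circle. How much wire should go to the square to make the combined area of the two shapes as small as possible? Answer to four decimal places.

13.4424

Let x be the length used for the square. Square side x/4; circle radius (24−x)/(2π).
A(x) = (x/4)² + π·((24−x)/(2π))² = x²/16 + (24−x)²/(4π) for 0 ≤ x ≤ 24. A'(x) = x/8 − (24−x)/(2π) = 0 gives x = 4·24/(π+4) ≈ 13.4424.
A'' = 1/8 + 1/(2π) > 0, so this gives the minimum combined area; x ≈ 13.4424 cm to the square.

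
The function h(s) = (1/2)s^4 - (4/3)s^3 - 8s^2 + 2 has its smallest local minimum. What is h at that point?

h'(s) = 2s^3 - 4s^2 - 16s = 0 at s = -2, 0, 4.
Second-derivative test with h''(s) = 6s^2 - 8s - 16: h''(-2) = 24 > 0 ⇒ local minimum; h''(0) = -16 < 0 ⇒ local maximum; h''(4) = 48 > 0 ⇒ local minimum.
The smallest local minimum is h(4) = -250/3.

-250/3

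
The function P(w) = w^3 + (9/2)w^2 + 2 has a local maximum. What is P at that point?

Critical points: P'(w) = 3w^2 + 9w vanishes at w = -3, 0.
P''(w) = 6w + 9. P''(-3) = -9 < 0 ⇒ local maximum; P''(0) = 9 > 0 ⇒ local minimum.
Thus P has its local maximum at w = -3, with value 31/2.

31/2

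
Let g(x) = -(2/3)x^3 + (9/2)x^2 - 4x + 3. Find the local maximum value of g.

g'(x) = -2x^2 + 9x - 4 = 0 at x = 1/2, 4.
Since g''(x) = -4x + 9, we get g''(1/2) = 7 > 0 ⇒ local minimum; g''(4) = -7 < 0 ⇒ local maximum.
The local maximum is g(4) = 49/3.

49/3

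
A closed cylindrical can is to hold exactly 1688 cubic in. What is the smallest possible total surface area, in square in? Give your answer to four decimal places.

784.8069

With radius r and height h, πr²h = 1688 so h = 1688/(πr²), and S(r) = 2πr² + 2πrh = 2πr² + 2·1688/r.
S'(r) = 4πr − 2·1688/r² = 0 ⇒ r³ = 1688/(2π), so r ≈ 6.4525 and h = 2r ≈ 12.9051.
S''(r) = 4π + 4·1688/r³ > 0, so this is the minimum; S ≈ 784.8069.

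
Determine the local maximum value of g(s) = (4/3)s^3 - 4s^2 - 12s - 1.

17/3

Critical points: g'(s) = 4s^2 - 8s - 12 vanishes at s = -1, 3.
Since g''(s) = 8s - 8, we get g''(-1) = -16 < 0 ⇒ local maximum; g''(3) = 16 > 0 ⇒ local minimum.
Thus g has its local maximum at s = -1, with value 17/3.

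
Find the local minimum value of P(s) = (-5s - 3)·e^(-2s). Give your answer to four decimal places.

-3.0535

P'(s) = (-5)·e^(-2s) + (-5s - 3)·(-2)·e^(-2s) = (10s + 1)·e^(-2s). Since e^(-2s) > 0, the only critical point is s = -1/10.
P''(-1/10) has the same sign as 10 > 0, so this is a local minimum.
P(-1/10) = (-5/2)·e^(1/5) ≈ -3.0535.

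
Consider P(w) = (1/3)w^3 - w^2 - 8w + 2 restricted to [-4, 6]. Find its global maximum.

34/3

P'(w) = w^2 - 2w - 8, which vanishes at w = -2 and w = 4.
Compare values at every candidate in [-4, 6]: P(-4) = -10/3,  P(-2) = 34/3,  P(4) = -74/3,  P(6) = -10.
So the maximum is P(-2) = 34/3.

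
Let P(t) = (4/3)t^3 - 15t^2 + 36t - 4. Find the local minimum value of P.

-40

P'(t) = 4t^2 - 30t + 36. Setting P'(t) = 0 gives t ∈ {3/2, 6}.
P''(t) = 8t - 30. P''(3/2) = -18 < 0 ⇒ local maximum; P''(6) = 18 > 0 ⇒ local minimum.
So the local minimum value is P(6) = -40.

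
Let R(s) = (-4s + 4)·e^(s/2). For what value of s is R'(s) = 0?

-1

R'(s) = (-4)·e^(s/2) + (-4s + 4)·(1/2)·e^(s/2) = (-2s - 2)·e^(s/2). Since e^(s/2) > 0, the only critical point is s = -1.
R''(-1) has the same sign as -2 < 0, so this is a local maximum.
R(-1) = (8)·e^(-1/2) ≈ 4.8522.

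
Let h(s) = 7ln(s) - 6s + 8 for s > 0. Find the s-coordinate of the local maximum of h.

7/6

h'(s) = 7/s − 6 = 0 gives s = 7/6.
h''(s) = -7/s², which is negative for s > 0, so this is a local maximum.
h(7/6) = 7·ln(7/6) - 7 + 8 ≈ 2.0791.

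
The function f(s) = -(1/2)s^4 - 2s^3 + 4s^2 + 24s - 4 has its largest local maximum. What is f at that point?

f'(s) = -2s^3 - 6s^2 + 8s + 24 = 0 at s = -3, -2, 2.
Second-derivative test with f''(s) = -6s^2 - 12s + 8: f''(-3) = -10 < 0 ⇒ local maximum; f''(-2) = 8 > 0 ⇒ local minimum; f''(2) = -40 < 0 ⇒ local maximum.
Thus f has its largest local maximum at s = 2, with value 36.

36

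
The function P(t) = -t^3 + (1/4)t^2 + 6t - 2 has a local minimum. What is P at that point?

Critical points: P'(t) = -3t^2 + (1/2)t + 6 vanishes at t = -4/3, 3/2.
Since P''(t) = -6t + 1/2, we get P''(-4/3) = 17/2 > 0 ⇒ local minimum; P''(3/2) = -17/2 < 0 ⇒ local maximum.
So the local minimum value is P(-4/3) = -194/27.

-194/27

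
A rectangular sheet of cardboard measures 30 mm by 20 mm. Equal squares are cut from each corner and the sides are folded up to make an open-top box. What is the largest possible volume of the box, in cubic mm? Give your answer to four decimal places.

With cut size x, the volume is V(x) = x(30 − 2x)(20 − 2x) for 0 < x < 10.
V'(x) = 12x^2 − 200x + 600. Setting V'(x) = 0 gives x ≈ 3.9237 (the root in (0, 10)).
V''(x) = 24x − 200 is negative there, so this is the maximum; V ≈ 1056.3059.

1056.3059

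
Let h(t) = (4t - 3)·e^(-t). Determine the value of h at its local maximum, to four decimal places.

h'(t) = 4·e^(-t) + (4t - 3)·(-1)·e^(-t) = (-4t + 7)·e^(-t). Since e^(-t) > 0, the only critical point is t = 7/4.
h''(7/4) has the same sign as -4 < 0, so this is a local maximum.
h(7/4) = (4)·e^(-7/4) ≈ 0.6951.

0.6951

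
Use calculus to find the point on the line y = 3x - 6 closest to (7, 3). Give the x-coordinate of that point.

Minimize D(x)^2 = (x - 7)^2 + (3x - 9)^2.
d/dx[D^2] = 2(x - 7) + 2·3·(3x - 9) = 0 ⇒ x = 17/5.
Then y = 21/5 and the distance is √(72/5) ≈ 3.7947.

17/5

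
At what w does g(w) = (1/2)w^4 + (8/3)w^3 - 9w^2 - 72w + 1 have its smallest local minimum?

3

g'(w) = 2w^3 + 8w^2 - 18w - 72 = 0 at w = -4, -3, 3.
g''(w) = 6w^2 + 16w - 18. g''(-4) = 14 > 0 ⇒ local minimum; g''(-3) = -12 < 0 ⇒ local maximum; g''(3) = 84 > 0 ⇒ local minimum.
Thus g has its smallest local minimum at w = 3, with value -367/2.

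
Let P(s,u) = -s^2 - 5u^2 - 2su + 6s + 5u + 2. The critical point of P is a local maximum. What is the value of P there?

∂P/∂s = -2s - 2u + 6 = 0 and ∂P/∂u = -2s - 10u + 5 = 0, so (s, u) = (25/8, -1/8).
The Hessian has P_{ss} = -2, P_{uu} = -10, P_{su} = -2, giving D = 16 > 0 with P_{ss} < 0, so the point is a local maximum.
P(25/8, -1/8) = 177/16.

177/16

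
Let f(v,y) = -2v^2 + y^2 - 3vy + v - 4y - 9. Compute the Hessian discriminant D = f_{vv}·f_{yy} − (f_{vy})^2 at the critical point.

∂f/∂v = -4v - 3y + 1 = 0 and ∂f/∂y = -3v + 2y - 4 = 0, so (v, y) = (-10/17, 19/17).
The Hessian has f_{vv} = -4, f_{yy} = 2, f_{vy} = -3, giving D = -17 < 0, so the point is a saddle point.
D = (-4)·(2) − (-3)^2 = -17.

-17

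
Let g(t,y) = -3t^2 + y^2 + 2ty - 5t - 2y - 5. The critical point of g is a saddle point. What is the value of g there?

∂g/∂t = -6t + 2y - 5 = 0 and ∂g/∂y = 2t + 2y - 2 = 0, so (t, y) = (-3/8, 11/8).
The Hessian has g_{tt} = -6, g_{yy} = 2, g_{ty} = 2, giving D = -16 < 0, so the point is a saddle point.
g(-3/8, 11/8) = -87/16.

-87/16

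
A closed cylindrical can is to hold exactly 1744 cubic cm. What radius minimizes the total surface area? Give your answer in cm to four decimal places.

6.5231

With radius r and height h, πr²h = 1744 so h = 1744/(πr²), and S(r) = 2πr² + 2πrh = 2πr² + 2·1744/r.
S'(r) = 4πr − 2·1744/r² = 0 ⇒ r³ = 1744/(2π), so r ≈ 6.5231 and h = 2r ≈ 13.0462.
S''(r) = 4π + 4·1744/r³ > 0, so this is the minimum; S ≈ 802.0699.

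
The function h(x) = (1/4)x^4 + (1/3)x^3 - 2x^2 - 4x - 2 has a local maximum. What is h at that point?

-1/12

h'(x) = x^3 + x^2 - 4x - 4. Setting h'(x) = 0 gives x ∈ {-2, -1, 2}.
Second-derivative test with h''(x) = 3x^2 + 2x - 4: h''(-2) = 4 > 0 ⇒ local minimum; h''(-1) = -3 < 0 ⇒ local maximum; h''(2) = 12 > 0 ⇒ local minimum.
Thus h has its local maximum at x = -1, with value -1/12.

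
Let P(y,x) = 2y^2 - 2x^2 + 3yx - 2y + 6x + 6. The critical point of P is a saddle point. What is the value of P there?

∂P/∂y = 4y + 3x - 2 = 0 and ∂P/∂x = 3y - 4x + 6 = 0, so (y, x) = (-2/5, 6/5).
The Hessian has P_{yy} = 4, P_{xx} = -4, P_{yx} = 3, giving D = -25 < 0, so the point is a saddle point.
P(-2/5, 6/5) = 10.

10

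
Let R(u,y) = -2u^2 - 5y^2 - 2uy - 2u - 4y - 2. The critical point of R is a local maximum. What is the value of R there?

∂R/∂u = -4u - 2y - 2 = 0 and ∂R/∂y = -2u - 10y - 4 = 0, so (u, y) = (-1/3, -1/3).
The Hessian has R_{uu} = -4, R_{yy} = -10, R_{uy} = -2, giving D = 36 > 0 with R_{uu} < 0, so the point is a local maximum.
R(-1/3, -1/3) = -1.

-1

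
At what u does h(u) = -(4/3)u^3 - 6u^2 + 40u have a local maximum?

h'(u) = -4u^2 - 12u + 40. Setting h'(u) = 0 gives u ∈ {-5, 2}.
h''(u) = -8u - 12. h''(-5) = 28 > 0 ⇒ local minimum; h''(2) = -28 < 0 ⇒ local maximum.
Thus h has its local maximum at u = 2, with value 136/3.

2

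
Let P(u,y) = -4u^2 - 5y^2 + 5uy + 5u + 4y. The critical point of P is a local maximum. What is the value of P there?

289/55

∂P/∂u = -8u + 5y + 5 = 0 and ∂P/∂y = 5u - 10y + 4 = 0, so (u, y) = (14/11, 57/55).
The Hessian has P_{uu} = -8, P_{yy} = -10, P_{uy} = 5, giving D = 55 > 0 with P_{uu} < 0, so the point is a local maximum.
P(14/11, 57/55) = 289/55.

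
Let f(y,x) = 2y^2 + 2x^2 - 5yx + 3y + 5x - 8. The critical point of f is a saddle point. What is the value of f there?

∂f/∂y = 4y - 5x + 3 = 0 and ∂f/∂x = -5y + 4x + 5 = 0, so (y, x) = (37/9, 35/9).
The Hessian has f_{yy} = 4, f_{xx} = 4, f_{yx} = -5, giving D = -9 < 0, so the point is a saddle point.
f(37/9, 35/9) = 71/9.

71/9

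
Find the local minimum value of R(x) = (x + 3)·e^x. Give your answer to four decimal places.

R'(x) = 1·e^x + (x + 3)·1·e^x = (x + 4)·e^x. Since e^x > 0, the only critical point is x = -4.
R''(-4) has the same sign as 1 > 0, so this is a local minimum.
R(-4) = (-1)·e^(-4) ≈ -0.0183.

-0.0183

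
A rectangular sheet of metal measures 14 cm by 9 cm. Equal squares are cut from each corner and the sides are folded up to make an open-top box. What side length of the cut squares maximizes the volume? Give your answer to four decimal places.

With cut size x, the volume is V(x) = x(14 − 2x)(9 − 2x) for 0 < x < 4.5.
V'(x) = 12x^2 − 92x + 126. Setting V'(x) = 0 gives x ≈ 1.7853 (the root in (0, 4.5)).
V''(x) = 24x − 92 is negative there, so this is the maximum; V ≈ 101.0933.

1.7853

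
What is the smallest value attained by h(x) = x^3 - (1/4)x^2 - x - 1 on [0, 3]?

Differentiating, h'(x) = 3x^2 - (1/2)x - 1; whose only zero in [0, 3] is x = 2/3.
Evaluating at the critical points and endpoints: h(0) = -1; h(2/3) = -40/27; h(3) = 83/4.
So the minimum is h(2/3) = -40/27.

-40/27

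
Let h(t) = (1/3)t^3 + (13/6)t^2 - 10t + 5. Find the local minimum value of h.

Critical points: h'(t) = t^2 + (13/3)t - 10 vanishes at t = -6, 5/3.
Second-derivative test with h''(t) = 2t + 13/3: h''(-6) = -23/3 < 0 ⇒ local maximum; h''(5/3) = 23/3 > 0 ⇒ local minimum.
So the local minimum value is h(5/3) = -665/162.

-665/162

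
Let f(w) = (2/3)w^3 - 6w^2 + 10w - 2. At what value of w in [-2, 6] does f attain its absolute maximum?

1

f'(w) = 2w^2 - 12w + 10, which vanishes at w = 1 and w = 5.
Evaluating at the critical points and endpoints: f(-2) = -154/3; f(1) = 8/3; f(5) = -56/3; f(6) = -14.
So the maximum is f(1) = 8/3.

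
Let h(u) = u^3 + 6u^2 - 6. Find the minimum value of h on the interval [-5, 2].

-6

The derivative is 3u^2 + 12u, which vanishes at u = -4 and u = 0.
Compare values at every candidate in [-5, 2]: h(-5) = 19; h(-4) = 26; h(0) = -6; h(2) = 26.
So the minimum is h(0) = -6.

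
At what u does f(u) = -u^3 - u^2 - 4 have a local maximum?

0

f'(u) = -3u^2 - 2u. Setting f'(u) = 0 gives u ∈ {-2/3, 0}.
f''(u) = -6u - 2. f''(-2/3) = 2 > 0 ⇒ local minimum; f''(0) = -2 < 0 ⇒ local maximum.
The local maximum is f(0) = -4.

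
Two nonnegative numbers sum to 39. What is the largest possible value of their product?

1521/4

With x + y = 39, the product is P(x) = x(39 − x).
P'(x) = 39 − 2x = 0 gives x = 39/2; P'' = −2 < 0, so this is the maximum.
P = 39/2·39/2 = 1521/4.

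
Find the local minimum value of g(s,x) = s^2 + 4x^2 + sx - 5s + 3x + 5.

-49/15

∂g/∂s = 2s + x - 5 = 0 and ∂g/∂x = s + 8x + 3 = 0, so (s, x) = (43/15, -11/15).
The Hessian has g_{ss} = 2, g_{xx} = 8, g_{sx} = 1, giving D = 15 > 0 with g_{ss} > 0, so the point is a local minimum.
g(43/15, -11/15) = -49/15.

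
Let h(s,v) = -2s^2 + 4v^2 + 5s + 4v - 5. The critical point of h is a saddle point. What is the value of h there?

∂h/∂s = -4s + 5 = 0 and ∂h/∂v = 8v + 4 = 0, so (s, v) = (5/4, -1/2).
The Hessian has h_{ss} = -4, h_{vv} = 8, h_{sv} = 0, giving D = -32 < 0, so the point is a saddle point.
h(5/4, -1/2) = -23/8.

-23/8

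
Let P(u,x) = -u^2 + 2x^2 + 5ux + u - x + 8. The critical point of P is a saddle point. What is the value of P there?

∂P/∂u = -2u + 5x + 1 = 0 and ∂P/∂x = 5u + 4x - 1 = 0, so (u, x) = (3/11, -1/11).
The Hessian has P_{uu} = -2, P_{xx} = 4, P_{ux} = 5, giving D = -33 < 0, so the point is a saddle point.
P(3/11, -1/11) = 90/11.

90/11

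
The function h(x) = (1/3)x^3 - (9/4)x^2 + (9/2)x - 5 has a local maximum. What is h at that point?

-35/16

h'(x) = x^2 - (9/2)x + 9/2 = 0 at x = 3/2, 3.
h''(x) = 2x - 9/2. h''(3/2) = -3/2 < 0 ⇒ local maximum; h''(3) = 3/2 > 0 ⇒ local minimum.
So the local maximum value is h(3/2) = -35/16.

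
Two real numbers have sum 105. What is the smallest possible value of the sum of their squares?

With a + b = 105, a^2 + b^2 = a^2 + (105 − a)^2.
The derivative 2a − 2(105 − a) = 4a − 210 vanishes at a = 105/2; second derivative 4 > 0, a minimum.
The minimum is 2·(105/2)^2 = 11025/2.

11025/2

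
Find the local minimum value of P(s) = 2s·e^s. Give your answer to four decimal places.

P'(s) = 2·e^s + (2s)·1·e^s = (2s + 2)·e^s. Since e^s > 0, the only critical point is s = -1.
P''(-1) has the same sign as 2 > 0, so this is a local minimum.
P(-1) = (-2)·e^(-1) ≈ -0.7358.

-0.7358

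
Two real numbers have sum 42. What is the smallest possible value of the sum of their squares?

882

With a + b = 42, a^2 + b^2 = a^2 + (42 − a)^2.
The derivative 2a − 2(42 − a) = 4a − 84 vanishes at a = 21; second derivative 4 > 0, a minimum.
The minimum is 2·(21)^2 = 882.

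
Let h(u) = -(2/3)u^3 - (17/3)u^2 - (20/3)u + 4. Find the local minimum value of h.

Critical points: h'(u) = -2u^2 - (34/3)u - 20/3 vanishes at u = -5, -2/3.
Since h''(u) = -4u - 34/3, we get h''(-5) = 26/3 > 0 ⇒ local minimum; h''(-2/3) = -26/3 < 0 ⇒ local maximum.
The local minimum is h(-5) = -21.

-21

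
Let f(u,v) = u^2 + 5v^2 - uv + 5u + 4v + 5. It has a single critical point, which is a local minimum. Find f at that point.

-66/19

∂f/∂u = 2u - v + 5 = 0 and ∂f/∂v = -u + 10v + 4 = 0, so (u, v) = (-54/19, -13/19).
The Hessian has f_{uu} = 2, f_{vv} = 10, f_{uv} = -1, giving D = 19 > 0 with f_{uu} > 0, so the point is a local minimum.
f(-54/19, -13/19) = -66/19.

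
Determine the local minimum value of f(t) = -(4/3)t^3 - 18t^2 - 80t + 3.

Critical points: f'(t) = -4t^2 - 36t - 80 vanishes at t = -5, -4.
f''(t) = -8t - 36. f''(-5) = 4 > 0 ⇒ local minimum; f''(-4) = -4 < 0 ⇒ local maximum.
Thus f has its local minimum at t = -5, with value 359/3.

359/3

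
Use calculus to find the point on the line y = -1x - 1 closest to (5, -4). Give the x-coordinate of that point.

Minimize D(x)^2 = (x - 5)^2 + (-x + 3)^2.
d/dx[D^2] = 2(x - 5) + 2·(-1)·(-x + 3) = 0 ⇒ x = 4.
Then y = -5 and the distance is √(2) ≈ 1.4142.

4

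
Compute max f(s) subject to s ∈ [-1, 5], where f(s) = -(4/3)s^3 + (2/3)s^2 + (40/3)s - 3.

The derivative is -4s^2 + (4/3)s + 40/3, whose only zero in [-1, 5] is s = 2.
Compare values at every candidate in [-1, 5]: f(-1) = -43/3,  f(2) = 47/3,  f(5) = -259/3.
So the maximum is f(2) = 47/3.

47/3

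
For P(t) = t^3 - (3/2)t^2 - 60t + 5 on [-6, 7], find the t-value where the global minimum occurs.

5

Differentiating, P'(t) = 3t^2 - 3t - 60; which vanishes at t = -4 and t = 5.
Evaluating at the critical points and endpoints: P(-6) = 95,  P(-4) = 157,  P(5) = -415/2,  P(7) = -291/2.
Hence the absolute minimum is -415/2 at t = 5.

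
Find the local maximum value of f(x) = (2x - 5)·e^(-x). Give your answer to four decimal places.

Differentiating with the product rule gives f'(x) = (-2x + 7)·e^(-x). Since e^(-x) > 0, the only critical point is x = 7/2.
f''(7/2) has the same sign as -2 < 0, so this is a local maximum.
f(7/2) = (2)·e^(-7/2) ≈ 0.0604.

0.0604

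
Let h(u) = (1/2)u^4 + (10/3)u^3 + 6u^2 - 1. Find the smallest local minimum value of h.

-1

h'(u) = 2u^3 + 10u^2 + 12u. Setting h'(u) = 0 gives u ∈ {-3, -2, 0}.
Second-derivative test with h''(u) = 6u^2 + 20u + 12: h''(-3) = 6 > 0 ⇒ local minimum; h''(-2) = -4 < 0 ⇒ local maximum; h''(0) = 12 > 0 ⇒ local minimum.
So the smallest local minimum value is h(0) = -1.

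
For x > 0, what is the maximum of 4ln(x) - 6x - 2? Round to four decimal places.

-7.6219

R'(x) = 4/x − 6 = 0 gives x = 2/3.
R''(x) = -4/x², which is negative for x > 0, so this is a local maximum.
R(2/3) = 4·ln(2/3) - 4 - 2 ≈ -7.6219.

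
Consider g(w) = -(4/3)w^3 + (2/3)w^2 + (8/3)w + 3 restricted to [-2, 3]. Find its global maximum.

11

Differentiating, g'(w) = -4w^2 + (4/3)w + 8/3; which vanishes at w = -2/3 and w = 1.
Candidates: g(-2) = 11; g(-2/3) = 155/81; g(1) = 5; g(3) = -19.
Hence the absolute maximum is 11 at w = -2.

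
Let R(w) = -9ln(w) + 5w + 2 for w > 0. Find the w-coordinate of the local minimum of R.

9/5

R'(w) = -9/w + 5 = 0 gives w = 9/5.
R''(w) = 9/w², which is positive for w > 0, so this is a local minimum.
R(9/5) = -9·ln(9/5) + 9 + 2 ≈ 5.7099.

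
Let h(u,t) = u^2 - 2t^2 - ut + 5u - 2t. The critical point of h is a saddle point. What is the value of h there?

-56/9

∂h/∂u = 2u - t + 5 = 0 and ∂h/∂t = -u - 4t - 2 = 0, so (u, t) = (-22/9, 1/9).
The Hessian has h_{uu} = 2, h_{tt} = -4, h_{ut} = -1, giving D = -9 < 0, so the point is a saddle point.
h(-22/9, 1/9) = -56/9.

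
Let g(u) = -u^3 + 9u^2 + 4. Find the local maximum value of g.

g'(u) = -3u^2 + 18u = 0 at u = 0, 6.
g''(u) = -6u + 18. g''(0) = 18 > 0 ⇒ local minimum; g''(6) = -18 < 0 ⇒ local maximum.
The local maximum is g(6) = 112.

112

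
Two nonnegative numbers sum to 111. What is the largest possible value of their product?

With x + y = 111, the product is P(x) = x(111 − x).
P'(x) = 111 − 2x = 0 gives x = 111/2; P'' = −2 < 0, so this is the maximum.
P = 111/2·111/2 = 12321/4.

12321/4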